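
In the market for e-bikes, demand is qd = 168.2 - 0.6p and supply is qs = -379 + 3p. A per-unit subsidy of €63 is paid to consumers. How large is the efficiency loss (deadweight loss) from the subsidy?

Deadweight loss = €992.25

Pre-subsidy: 168.2 - 0.6p = -379 + 3p gives p* = 152, q* = 77.
With the rebate, buyers effectively pay pb = ps − 63, where ps is the price sellers receive.
Demand in terms of ps becomes qd = 168.2 − 0.6(ps − 63) = 206 - 0.6ps. Setting this equal to supply: 206 - 0.6ps = -379 + 3ps, so ps = 162.5.
Buyers pay pb = 162.5 − 63 = 99.5; q' = -379 + 3·162.5 = 108.5.
The subsidy expands output by 108.5 − 77 = 31.5 past the efficient level; on those units the gap between marginal cost and willingness to pay runs from 0 up to 63.
DWL = ½ × 63 × 31.5 = 992.25.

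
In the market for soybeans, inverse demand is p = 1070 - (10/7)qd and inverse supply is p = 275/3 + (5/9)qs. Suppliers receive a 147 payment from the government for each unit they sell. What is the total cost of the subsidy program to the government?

Pre-subsidy: 1070 - (10/7)q = 275/3 + (5/9)q gives q* = 493.08 and p* = 365.6.
With the subsidy, sellers receive ps = pb + 147 for each unit, where pb is the price buyers pay.
On the curves, pb = 1070 - (10/7)q and ps = 275/3 + (5/9)q; the wedge ps − pb = 147 gives 275/3 + (5/9)q − (1070 - (10/7)q) = 147, so q' = 567.168.
Then pb = 1070 − (10/7)·567.168 = 259.76 and ps = 275/3 + (5/9)·567.168 = 406.76.
Government outlay = subsidy × quantity = 147 × 567.168 = 83373.696.

Government cost = 83373.696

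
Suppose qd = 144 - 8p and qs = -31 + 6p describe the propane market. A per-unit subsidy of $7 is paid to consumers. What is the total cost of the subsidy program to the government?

Pre-subsidy: 144 - 8p = -31 + 6p gives p* = 12.5, q* = 44.
With the rebate, buyers effectively pay pb = ps − 7, where ps is the price sellers receive.
Demand in terms of ps becomes qd = 144 − 8(ps − 7) = 200 - 8ps. Setting this equal to supply: 200 - 8ps = -31 + 6ps, so ps = 16.5.
Buyers pay pb = 16.5 − 7 = 9.5; q' = -31 + 6·16.5 = 68.
Government outlay = subsidy × quantity = 7 × 68 = 476.

Government cost = $476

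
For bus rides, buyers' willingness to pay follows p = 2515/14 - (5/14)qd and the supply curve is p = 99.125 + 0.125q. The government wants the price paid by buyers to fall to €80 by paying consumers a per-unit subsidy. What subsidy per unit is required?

At a buyer price of 80, quantity demanded is 503 − 2.8·80 = 279.
Sellers supply 279 only when they receive ps = 99.125 + 0.125·279 = 134.
s = ps − pb = 134 − 80 = 54.

Required subsidy s = €54 per unit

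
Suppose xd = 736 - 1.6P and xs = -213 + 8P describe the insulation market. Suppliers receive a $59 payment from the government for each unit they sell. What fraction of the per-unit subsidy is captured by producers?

Pre-subsidy: 736 - 1.6P = -213 + 8P gives P* = 4745/48, x* = 3467/6.
With the subsidy, sellers receive Ps = Pb + 59 for each unit, where Pb is the price buyers pay.
Supply in terms of Pb becomes xs = -213 + 8(Pb + 59) = 259 + 8Pb. Setting this equal to demand: 736 - 1.6Pb = 259 + 8Pb, so Pb = 49.6875.
Sellers receive Ps = 49.6875 + 59 = 108.6875; x' = 736 − 1.6·49.6875 = 656.5.
Buyers' price falls by P* − Pb = 4745/48 − 49.6875 = 295/6; sellers' price rises by Ps − P* = 108.6875 − 4745/48 = 59/6.
So producers capture (59/6)/59 = 1/6 of each unit of subsidy.

Producer share = 1/6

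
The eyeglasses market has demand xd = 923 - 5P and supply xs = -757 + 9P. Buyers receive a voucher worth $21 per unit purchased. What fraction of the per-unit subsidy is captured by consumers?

Pre-subsidy: 923 - 5P = -757 + 9P gives P* = 120, x* = 323.
With the rebate, buyers effectively pay Pb = Ps − 21, where Ps is the price sellers receive.
Demand in terms of Ps becomes xd = 923 − 5(Ps − 21) = 1028 - 5Ps. Setting this equal to supply: 1028 - 5Ps = -757 + 9Ps, so Ps = 127.5.
Buyers pay Pb = 127.5 − 21 = 106.5; x' = -757 + 9·127.5 = 390.5.
Buyers' price falls by P* − Pb = 120 − 106.5 = 13.5; sellers' price rises by Ps − P* = 127.5 − 120 = 7.5.
So consumers capture 13.5/21 = 9/14 of each unit of subsidy.

Consumer share = 9/14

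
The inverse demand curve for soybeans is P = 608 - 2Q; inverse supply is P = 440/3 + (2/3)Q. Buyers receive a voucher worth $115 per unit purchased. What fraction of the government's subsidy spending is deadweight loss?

Pre-subsidy: 608 - 2Q = 440/3 + (2/3)Q gives Q* = 173 and P* = 262.
With the rebate, buyers effectively pay Pb = Ps − 115, where Ps is the price sellers receive.
On the curves, Pb = 608 - 2Q and Ps = 440/3 + (2/3)Q; the wedge Ps − Pb = 115 gives 440/3 + (2/3)Q − (608 - 2Q) = 115, so Q' = 216.125.
Then Pb = 608 − 2·216.125 = 175.75 and Ps = 440/3 + (2/3)·216.125 = 290.75.
ΔCS = ½(173 + 216.125)(262 − 175.75) = 16781.015625; ΔPS = ½(173 + 216.125)(290.75 − 262) = 5593.671875.
Government spending = 115 × 216.125 = 24854.375.
DWL = ½ × 115 × (216.125 − 173) = 2479.6875; fraction = 2479.6875 / 24854.375 = 345/3458.

DWL / government spending = 345/3458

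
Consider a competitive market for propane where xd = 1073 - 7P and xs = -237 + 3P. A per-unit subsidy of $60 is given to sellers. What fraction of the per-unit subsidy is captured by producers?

Pre-subsidy: 1073 - 7P = -237 + 3P gives P* = 131, x* = 156.
With the subsidy, sellers receive Ps = Pb + 60 for each unit, where Pb is the price buyers pay.
Supply in terms of Pb becomes xs = -237 + 3(Pb + 60) = -57 + 3Pb. Setting this equal to demand: 1073 - 7Pb = -57 + 3Pb, so Pb = 113.
Sellers receive Ps = 113 + 60 = 173; x' = 1073 − 7·113 = 282.
Buyers' price falls by P* − Pb = 131 − 113 = 18; sellers' price rises by Ps − P* = 173 − 131 = 42.
So producers capture 42/60 = 0.7 of each unit of subsidy.

Producer share = 0.7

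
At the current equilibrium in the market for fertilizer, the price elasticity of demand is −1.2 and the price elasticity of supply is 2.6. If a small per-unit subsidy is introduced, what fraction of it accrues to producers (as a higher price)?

Producer share = 6/19

For a small subsidy around the equilibrium, the benefit split depends on the relative slopes, which at a point are proportional to the elasticities.
Buyer share = εs/(εs + |εd|) = 2.6/(2.6 + 1.2) = 13/19; seller share = |εd|/(εs + |εd|) = 6/19.
So producers capture 6/19 of the subsidy.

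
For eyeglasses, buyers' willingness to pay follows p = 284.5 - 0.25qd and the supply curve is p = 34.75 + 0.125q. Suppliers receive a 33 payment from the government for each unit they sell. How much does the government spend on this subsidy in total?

Pre-subsidy: 284.5 - 0.25q = 34.75 + 0.125q gives q* = 666 and p* = 118.
With the subsidy, sellers receive ps = pb + 33 for each unit, where pb is the price buyers pay.
On the curves, pb = 284.5 - 0.25q and ps = 34.75 + 0.125q; the wedge ps − pb = 33 gives 34.75 + 0.125q − (284.5 - 0.25q) = 33, so q' = 754.
Then pb = 284.5 − 0.25·754 = 96 and ps = 34.75 + 0.125·754 = 129.
Government outlay = subsidy × quantity = 33 × 754 = 24882.

Government cost = 24882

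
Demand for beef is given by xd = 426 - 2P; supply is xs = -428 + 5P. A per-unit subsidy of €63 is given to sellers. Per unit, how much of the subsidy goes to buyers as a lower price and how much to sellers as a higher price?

Pre-subsidy: 426 - 2P = -428 + 5P gives P* = 122, x* = 182.
With the subsidy, sellers receive Ps = Pb + 63 for each unit, where Pb is the price buyers pay.
Supply in terms of Pb becomes xs = -428 + 5(Pb + 63) = -113 + 5Pb. Setting this equal to demand: 426 - 2Pb = -113 + 5Pb, so Pb = 77.
Sellers receive Ps = 77 + 63 = 140; x' = 426 − 2·77 = 272.
Buyers' price falls by P* − Pb = 122 − 77 = 45; sellers' price rises by Ps − P* = 140 − 122 = 18.

Buyers gain €45 per unit; sellers gain €18 per unit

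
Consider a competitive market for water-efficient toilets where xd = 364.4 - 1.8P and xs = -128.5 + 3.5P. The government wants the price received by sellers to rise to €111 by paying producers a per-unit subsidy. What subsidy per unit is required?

At a seller price of 111, quantity supplied is -128.5 + 3.5·111 = 260.
Buyers absorb 260 only when they pay Pb with 364.4 − 1.8·Pb = 260, i.e. Pb = 58.
s = Ps − Pb = 111 − 58 = 53.

Required subsidy s = €53 per unit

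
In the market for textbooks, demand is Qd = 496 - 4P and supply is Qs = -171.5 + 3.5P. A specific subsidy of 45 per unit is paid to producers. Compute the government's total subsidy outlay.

Pre-subsidy: 496 - 4P = -171.5 + 3.5P gives P* = 89, Q* = 140.
With the subsidy, sellers receive Ps = Pb + 45 for each unit, where Pb is the price buyers pay.
Supply in terms of Pb becomes Qs = -171.5 + 3.5(Pb + 45) = -14 + 3.5Pb. Setting this equal to demand: 496 - 4Pb = -14 + 3.5Pb, so Pb = 68.
Sellers receive Ps = 68 + 45 = 113; Q' = 496 − 4·68 = 224.
Government outlay = subsidy × quantity = 45 × 224 = 10080.

Government cost = 10080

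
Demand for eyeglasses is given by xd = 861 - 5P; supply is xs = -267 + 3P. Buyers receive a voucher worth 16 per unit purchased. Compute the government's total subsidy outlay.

Pre-subsidy: 861 - 5P = -267 + 3P gives P* = 141, x* = 156.
With the rebate, buyers effectively pay Pb = Ps − 16, where Ps is the price sellers receive.
Demand in terms of Ps becomes xd = 861 − 5(Ps − 16) = 941 - 5Ps. Setting this equal to supply: 941 - 5Ps = -267 + 3Ps, so Ps = 151.
Buyers pay Pb = 151 − 16 = 135; x' = -267 + 3·151 = 186.
Government outlay = subsidy × quantity = 16 × 186 = 2976.

Government cost = 2976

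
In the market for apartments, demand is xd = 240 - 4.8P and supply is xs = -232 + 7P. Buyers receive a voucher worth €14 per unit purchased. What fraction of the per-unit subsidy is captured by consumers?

Consumer share = 35/59

Pre-subsidy: 240 - 4.8P = -232 + 7P gives P* = 40, x* = 48.
With the rebate, buyers effectively pay Pb = Ps − 14, where Ps is the price sellers receive.
Demand in terms of Ps becomes xd = 240 − 4.8(Ps − 14) = 307.2 - 4.8Ps. Setting this equal to supply: 307.2 - 4.8Ps = -232 + 7Ps, so Ps = 2696/59.
Buyers pay Pb = 2696/59 − 14 = 1870/59; x' = -232 + 7·(2696/59) = 5184/59.
Buyers' price falls by P* − Pb = 40 − 1870/59 = 490/59; sellers' price rises by Ps − P* = 2696/59 − 40 = 336/59.
So consumers capture (490/59)/14 = 35/59 of each unit of subsidy.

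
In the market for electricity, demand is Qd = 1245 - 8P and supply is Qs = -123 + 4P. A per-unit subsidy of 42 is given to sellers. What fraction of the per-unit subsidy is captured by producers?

Producer share = 2/3

Pre-subsidy: 1245 - 8P = -123 + 4P gives P* = 114, Q* = 333.
With the subsidy, sellers receive Ps = Pb + 42 for each unit, where Pb is the price buyers pay.
Supply in terms of Pb becomes Qs = -123 + 4(Pb + 42) = 45 + 4Pb. Setting this equal to demand: 1245 - 8Pb = 45 + 4Pb, so Pb = 100.
Sellers receive Ps = 100 + 42 = 142; Q' = 1245 − 8·100 = 445.
Buyers' price falls by P* − Pb = 114 − 100 = 14; sellers' price rises by Ps − P* = 142 − 114 = 28.
So producers capture 28/42 = 2/3 of each unit of subsidy.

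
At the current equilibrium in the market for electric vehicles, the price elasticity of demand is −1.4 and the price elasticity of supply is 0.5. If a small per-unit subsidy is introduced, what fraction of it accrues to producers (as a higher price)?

Producer share = 14/19

For a small subsidy around the equilibrium, the benefit split depends on the relative slopes, which at a point are proportional to the elasticities.
Buyer share = εs/(εs + |εd|) = 0.5/(0.5 + 1.4) = 5/19; seller share = |εd|/(εs + |εd|) = 14/19.
So producers capture 14/19 of the subsidy.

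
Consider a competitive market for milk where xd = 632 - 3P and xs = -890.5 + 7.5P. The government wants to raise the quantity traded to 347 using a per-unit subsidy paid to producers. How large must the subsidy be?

Required subsidy s = 70 per unit

At x = 347, invert demand for the buyer price: Pb = (632 − 347)/3 = 95; invert supply for the seller price: Ps = (347 − (-890.5))/7.5 = 165.
The subsidy must fill the gap: s = Ps − Pb = 165 − 95 = 70.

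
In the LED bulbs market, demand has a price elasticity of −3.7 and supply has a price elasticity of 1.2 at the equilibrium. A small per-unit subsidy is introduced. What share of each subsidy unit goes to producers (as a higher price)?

For a small subsidy around the equilibrium, the benefit split depends on the relative slopes, which at a point are proportional to the elasticities.
Buyer share = εs/(εs + |εd|) = 1.2/(1.2 + 3.7) = 12/49; seller share = |εd|/(εs + |εd|) = 37/49.
So producers capture 37/49 of the subsidy.

Producer share = 37/49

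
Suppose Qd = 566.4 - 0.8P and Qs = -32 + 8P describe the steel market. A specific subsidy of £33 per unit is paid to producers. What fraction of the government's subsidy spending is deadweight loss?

Pre-subsidy: 566.4 - 0.8P = -32 + 8P gives P* = 68, Q* = 512.
With the subsidy, sellers receive Ps = Pb + 33 for each unit, where Pb is the price buyers pay.
Supply in terms of Pb becomes Qs = -32 + 8(Pb + 33) = 232 + 8Pb. Setting this equal to demand: 566.4 - 0.8Pb = 232 + 8Pb, so Pb = 38.
Sellers receive Ps = 38 + 33 = 71; Q' = 566.4 − 0.8·38 = 536.
ΔCS = ½(512 + 536)(68 − 38) = 15720; ΔPS = ½(512 + 536)(71 − 68) = 1572.
Government spending = 33 × 536 = 17688.
DWL = ½ × 33 × (536 − 512) = 396; fraction = 396 / 17688 = 3/134.

DWL / government spending = 3/134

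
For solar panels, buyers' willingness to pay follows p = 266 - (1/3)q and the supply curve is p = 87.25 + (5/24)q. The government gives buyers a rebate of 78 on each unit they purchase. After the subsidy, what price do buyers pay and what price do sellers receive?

Buyers pay 108; sellers receive 186

Pre-subsidy: 266 - (1/3)q = 87.25 + (5/24)q gives q* = 330 and p* = 156.
With the rebate, buyers effectively pay pb = ps − 78, where ps is the price sellers receive.
On the curves, pb = 266 - (1/3)q and ps = 87.25 + (5/24)q; the wedge ps − pb = 78 gives 87.25 + (5/24)q − (266 - (1/3)q) = 78, so q' = 474.
Then pb = 266 − (1/3)·474 = 108 and ps = 87.25 + (5/24)·474 = 186.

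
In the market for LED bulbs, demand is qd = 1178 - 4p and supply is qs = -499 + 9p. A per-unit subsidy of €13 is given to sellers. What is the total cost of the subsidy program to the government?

Pre-subsidy: 1178 - 4p = -499 + 9p gives p* = 129, q* = 662.
With the subsidy, sellers receive ps = pb + 13 for each unit, where pb is the price buyers pay.
Supply in terms of pb becomes qs = -499 + 9(pb + 13) = -382 + 9pb. Setting this equal to demand: 1178 - 4pb = -382 + 9pb, so pb = 120.
Sellers receive ps = 120 + 13 = 133; q' = 1178 − 4·120 = 698.
Government outlay = subsidy × quantity = 13 × 698 = 9074.

Government cost = €9074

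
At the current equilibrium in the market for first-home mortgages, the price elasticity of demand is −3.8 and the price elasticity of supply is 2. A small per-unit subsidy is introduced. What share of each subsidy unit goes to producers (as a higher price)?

For a small subsidy around the equilibrium, the benefit split depends on the relative slopes, which at a point are proportional to the elasticities.
Buyer share = εs/(εs + |εd|) = 2/(2 + 3.8) = 10/29; seller share = |εd|/(εs + |εd|) = 19/29.
So producers capture 19/29 of the subsidy.

Producer share = 19/29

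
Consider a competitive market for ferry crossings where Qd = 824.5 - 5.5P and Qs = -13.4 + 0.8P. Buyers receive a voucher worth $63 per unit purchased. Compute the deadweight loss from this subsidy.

Deadweight loss = $1386

Pre-subsidy: 824.5 - 5.5P = -13.4 + 0.8P gives P* = 133, Q* = 93.
With the rebate, buyers effectively pay Pb = Ps − 63, where Ps is the price sellers receive.
Demand in terms of Ps becomes Qd = 824.5 − 5.5(Ps − 63) = 1171 - 5.5Ps. Setting this equal to supply: 1171 - 5.5Ps = -13.4 + 0.8Ps, so Ps = 188.
Buyers pay Pb = 188 − 63 = 125; Q' = -13.4 + 0.8·188 = 137.
The subsidy expands output by 137 − 93 = 44 past the efficient level; on those units the gap between marginal cost and willingness to pay runs from 0 up to 63.
DWL = ½ × 63 × 44 = 1386.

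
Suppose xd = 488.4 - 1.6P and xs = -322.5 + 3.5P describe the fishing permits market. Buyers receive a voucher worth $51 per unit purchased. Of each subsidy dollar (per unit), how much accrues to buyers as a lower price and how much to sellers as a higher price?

Pre-subsidy: 488.4 - 1.6P = -322.5 + 3.5P gives P* = 159, x* = 234.
With the rebate, buyers effectively pay Pb = Ps − 51, where Ps is the price sellers receive.
Demand in terms of Ps becomes xd = 488.4 − 1.6(Ps − 51) = 570 - 1.6Ps. Setting this equal to supply: 570 - 1.6Ps = -322.5 + 3.5Ps, so Ps = 175.
Buyers pay Pb = 175 − 51 = 124; x' = -322.5 + 3.5·175 = 290.
Buyers' price falls by P* − Pb = 159 − 124 = 35; sellers' price rises by Ps − P* = 175 − 159 = 16.

Buyers gain $35 per unit; sellers gain $16 per unit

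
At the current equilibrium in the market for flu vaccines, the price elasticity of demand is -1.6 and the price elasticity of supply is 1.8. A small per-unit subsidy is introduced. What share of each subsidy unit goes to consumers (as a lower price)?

For a small subsidy around the equilibrium, the benefit split depends on the relative slopes, which at a point are proportional to the elasticities.
Buyer share = εs/(εs + |εd|) = 1.8/(1.8 + 1.6) = 9/17; seller share = |εd|/(εs + |εd|) = 8/17.

Consumer share = 9/17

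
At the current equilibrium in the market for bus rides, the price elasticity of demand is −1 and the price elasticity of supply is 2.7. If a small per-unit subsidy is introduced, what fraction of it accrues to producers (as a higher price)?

Producer share = 10/37

For a small subsidy around the equilibrium, the benefit split depends on the relative slopes, which at a point are proportional to the elasticities.
Buyer share = εs/(εs + |εd|) = 2.7/(2.7 + 1) = 27/37; seller share = |εd|/(εs + |εd|) = 10/37.
So producers capture 10/37 of the subsidy.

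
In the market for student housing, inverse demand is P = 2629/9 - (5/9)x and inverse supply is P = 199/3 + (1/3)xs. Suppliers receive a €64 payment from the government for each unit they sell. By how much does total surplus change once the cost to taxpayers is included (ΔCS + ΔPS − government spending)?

Pre-subsidy: 2629/9 - (5/9)x = 199/3 + (1/3)x gives x* = 254 and P* = 151.
With the subsidy, sellers receive Ps = Pb + 64 for each unit, where Pb is the price buyers pay.
On the curves, Pb = 2629/9 - (5/9)x and Ps = 199/3 + (1/3)x; the wedge Ps − Pb = 64 gives 199/3 + (1/3)x − (2629/9 - (5/9)x) = 64, so x' = 326.
Then Pb = 2629/9 − (5/9)·326 = 111 and Ps = 199/3 + (1/3)·326 = 175.
ΔCS = ½(254 + 326)(151 − 111) = 11600; ΔPS = ½(254 + 326)(175 − 151) = 6960.
Government spending = 64 × 326 = 20864.
Net change = 11600 + 6960 − 20864 = -2304. The loss equals the DWL triangle ½·64·72.

Net change in total surplus = -€2304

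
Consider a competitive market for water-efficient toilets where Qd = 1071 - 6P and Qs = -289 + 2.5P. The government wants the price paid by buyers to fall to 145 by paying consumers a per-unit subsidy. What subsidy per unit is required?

Required subsidy s = 51 per unit

At a buyer price of 145, quantity demanded is 1071 − 6·145 = 201.
Sellers supply 201 only when they receive Ps with -289 + 2.5·Ps = 201, i.e. Ps = 196.
s = Ps − Pb = 196 − 145 = 51.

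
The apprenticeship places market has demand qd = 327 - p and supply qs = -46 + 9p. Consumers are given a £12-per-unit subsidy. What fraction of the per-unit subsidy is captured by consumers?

Pre-subsidy: 327 - p = -46 + 9p gives p* = 37.3, q* = 289.7.
With the rebate, buyers effectively pay pb = ps − 12, where ps is the price sellers receive.
Demand in terms of ps becomes qd = 327 − 1(ps − 12) = 339 - ps. Setting this equal to supply: 339 - ps = -46 + 9ps, so ps = 38.5.
Buyers pay pb = 38.5 − 12 = 26.5; q' = -46 + 9·38.5 = 300.5.
Buyers' price falls by p* − pb = 37.3 − 26.5 = 10.8; sellers' price rises by ps − p* = 38.5 − 37.3 = 1.2.
So consumers capture 10.8/12 = 0.9 of each unit of subsidy.

Consumer share = 0.9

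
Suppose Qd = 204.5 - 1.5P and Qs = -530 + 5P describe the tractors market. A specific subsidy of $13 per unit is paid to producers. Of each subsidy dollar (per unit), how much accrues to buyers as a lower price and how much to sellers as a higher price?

Buyers gain $10 per unit; sellers gain $3 per unit

Pre-subsidy: 204.5 - 1.5P = -530 + 5P gives P* = 113, Q* = 35.
With the subsidy, sellers receive Ps = Pb + 13 for each unit, where Pb is the price buyers pay.
Supply in terms of Pb becomes Qs = -530 + 5(Pb + 13) = -465 + 5Pb. Setting this equal to demand: 204.5 - 1.5Pb = -465 + 5Pb, so Pb = 103.
Sellers receive Ps = 103 + 13 = 116; Q' = 204.5 − 1.5·103 = 50.
Buyers' price falls by P* − Pb = 113 − 103 = 10; sellers' price rises by Ps − P* = 116 − 113 = 3.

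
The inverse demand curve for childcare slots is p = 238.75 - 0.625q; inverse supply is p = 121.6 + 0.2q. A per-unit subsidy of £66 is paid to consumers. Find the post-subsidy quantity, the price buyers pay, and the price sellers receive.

q' = 222; buyers pay £100; sellers receive £166

Pre-subsidy: 238.75 - 0.625q = 121.6 + 0.2q gives q* = 142 and p* = 150.
With the rebate, buyers effectively pay pb = ps − 66, where ps is the price sellers receive.
On the curves, pb = 238.75 - 0.625q and ps = 121.6 + 0.2q; the wedge ps − pb = 66 gives 121.6 + 0.2q − (238.75 - 0.625q) = 66, so q' = 222.
Then pb = 238.75 − 0.625·222 = 100 and ps = 121.6 + 0.2·222 = 166.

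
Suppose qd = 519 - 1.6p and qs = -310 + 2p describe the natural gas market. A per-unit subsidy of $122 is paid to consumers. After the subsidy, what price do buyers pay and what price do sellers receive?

Pre-subsidy: 519 - 1.6p = -310 + 2p gives p* = 4145/18, q* = 1355/9.
With the rebate, buyers effectively pay pb = ps − 122, where ps is the price sellers receive.
Demand in terms of ps becomes qd = 519 − 1.6(ps − 122) = 714.2 - 1.6ps. Setting this equal to supply: 714.2 - 1.6ps = -310 + 2ps, so ps = 284.5.
Buyers pay pb = 284.5 − 122 = 162.5; q' = -310 + 2·284.5 = 259.

Buyers pay $162.5; sellers receive $284.5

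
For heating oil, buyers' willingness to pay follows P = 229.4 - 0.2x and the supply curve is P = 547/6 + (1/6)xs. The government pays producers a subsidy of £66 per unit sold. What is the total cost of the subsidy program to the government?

Pre-subsidy: 229.4 - 0.2x = 547/6 + (1/6)x gives x* = 377 and P* = 154.
With the subsidy, sellers receive Ps = Pb + 66 for each unit, where Pb is the price buyers pay.
On the curves, Pb = 229.4 - 0.2x and Ps = 547/6 + (1/6)x; the wedge Ps − Pb = 66 gives 547/6 + (1/6)x − (229.4 - 0.2x) = 66, so x' = 557.
Then Pb = 229.4 − 0.2·557 = 118 and Ps = 547/6 + (1/6)·557 = 184.
Government outlay = subsidy × quantity = 66 × 557 = 36762.

Government cost = £36762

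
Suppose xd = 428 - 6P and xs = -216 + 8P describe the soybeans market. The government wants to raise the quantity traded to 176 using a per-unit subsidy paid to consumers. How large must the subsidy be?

Required subsidy s = 7 per unit

At x = 176, invert demand for the buyer price: Pb = (428 − 176)/6 = 42; invert supply for the seller price: Ps = (176 − (-216))/8 = 49.
The subsidy must fill the gap: s = Ps − Pb = 49 − 42 = 7.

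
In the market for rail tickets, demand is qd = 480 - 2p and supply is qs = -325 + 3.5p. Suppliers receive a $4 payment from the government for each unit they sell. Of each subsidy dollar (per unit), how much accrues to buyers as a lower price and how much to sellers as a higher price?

Buyers gain 28/11 per unit; sellers gain 16/11 per unit

Pre-subsidy: 480 - 2p = -325 + 3.5p gives p* = 1610/11, q* = 2060/11.
With the subsidy, sellers receive ps = pb + 4 for each unit, where pb is the price buyers pay.
Supply in terms of pb becomes qs = -325 + 3.5(pb + 4) = -311 + 3.5pb. Setting this equal to demand: 480 - 2pb = -311 + 3.5pb, so pb = 1582/11.
Sellers receive ps = 1582/11 + 4 = 1626/11; q' = 480 − 2·(1582/11) = 2116/11.
Buyers' price falls by p* − pb = 1610/11 − 1582/11 = 28/11; sellers' price rises by ps − p* = 1626/11 − 1610/11 = 16/11.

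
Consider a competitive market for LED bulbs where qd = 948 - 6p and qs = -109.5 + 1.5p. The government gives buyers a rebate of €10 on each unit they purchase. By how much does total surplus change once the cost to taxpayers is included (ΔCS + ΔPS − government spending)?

Pre-subsidy: 948 - 6p = -109.5 + 1.5p gives p* = 141, q* = 102.
With the rebate, buyers effectively pay pb = ps − 10, where ps is the price sellers receive.
Demand in terms of ps becomes qd = 948 − 6(ps − 10) = 1008 - 6ps. Setting this equal to supply: 1008 - 6ps = -109.5 + 1.5ps, so ps = 149.
Buyers pay pb = 149 − 10 = 139; q' = -109.5 + 1.5·149 = 114.
ΔCS = ½(102 + 114)(141 − 139) = 216; ΔPS = ½(102 + 114)(149 − 141) = 864.
Government spending = 10 × 114 = 1140.
Net change = 216 + 864 − 1140 = -60. The loss equals the DWL triangle ½·10·12.

Net change in total surplus = -€60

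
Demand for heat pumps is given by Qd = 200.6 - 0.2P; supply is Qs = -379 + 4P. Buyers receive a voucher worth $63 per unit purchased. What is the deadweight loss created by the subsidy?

Pre-subsidy: 200.6 - 0.2P = -379 + 4P gives P* = 138, Q* = 173.
With the rebate, buyers effectively pay Pb = Ps − 63, where Ps is the price sellers receive.
Demand in terms of Ps becomes Qd = 200.6 − 0.2(Ps − 63) = 213.2 - 0.2Ps. Setting this equal to supply: 213.2 - 0.2Ps = -379 + 4Ps, so Ps = 141.
Buyers pay Pb = 141 − 63 = 78; Q' = -379 + 4·141 = 185.
The subsidy expands output by 185 − 173 = 12 past the efficient level; on those units the gap between marginal cost and willingness to pay runs from 0 up to 63.
DWL = ½ × 63 × 12 = 378.

Deadweight loss = $378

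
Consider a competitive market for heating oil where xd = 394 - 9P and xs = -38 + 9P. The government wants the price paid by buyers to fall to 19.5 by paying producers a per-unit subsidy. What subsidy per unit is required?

At a buyer price of 19.5, quantity demanded is 394 − 9·19.5 = 218.5.
Sellers supply 218.5 only when they receive Ps with -38 + 9·Ps = 218.5, i.e. Ps = 28.5.
s = Ps − Pb = 28.5 − 19.5 = 9.

Required subsidy s = 9 per unit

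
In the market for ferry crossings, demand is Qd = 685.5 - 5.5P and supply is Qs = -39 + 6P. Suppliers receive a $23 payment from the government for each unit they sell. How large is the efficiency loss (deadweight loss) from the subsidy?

Pre-subsidy: 685.5 - 5.5P = -39 + 6P gives P* = 63, Q* = 339.
With the subsidy, sellers receive Ps = Pb + 23 for each unit, where Pb is the price buyers pay.
Supply in terms of Pb becomes Qs = -39 + 6(Pb + 23) = 99 + 6Pb. Setting this equal to demand: 685.5 - 5.5Pb = 99 + 6Pb, so Pb = 51.
Sellers receive Ps = 51 + 23 = 74; Q' = 685.5 − 5.5·51 = 405.
The subsidy expands output by 405 − 339 = 66 past the efficient level; on those units the gap between marginal cost and willingness to pay runs from 0 up to 23.
DWL = ½ × 23 × 66 = 759.

Deadweight loss = $759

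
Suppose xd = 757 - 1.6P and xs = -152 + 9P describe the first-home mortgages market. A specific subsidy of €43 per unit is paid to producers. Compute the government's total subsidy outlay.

Government cost = 1545635/53

Pre-subsidy: 757 - 1.6P = -152 + 9P gives P* = 4545/53, x* = 32849/53.
With the subsidy, sellers receive Ps = Pb + 43 for each unit, where Pb is the price buyers pay.
Supply in terms of Pb becomes xs = -152 + 9(Pb + 43) = 235 + 9Pb. Setting this equal to demand: 757 - 1.6Pb = 235 + 9Pb, so Pb = 2610/53.
Sellers receive Ps = 2610/53 + 43 = 4889/53; x' = 757 − 1.6·(2610/53) = 35945/53.
Government outlay = subsidy × quantity = 43 × 35945/53 = 1545635/53.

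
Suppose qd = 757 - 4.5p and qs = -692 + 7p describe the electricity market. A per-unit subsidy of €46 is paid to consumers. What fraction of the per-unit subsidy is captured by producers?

Pre-subsidy: 757 - 4.5p = -692 + 7p gives p* = 126, q* = 190.
With the rebate, buyers effectively pay pb = ps − 46, where ps is the price sellers receive.
Demand in terms of ps becomes qd = 757 − 4.5(ps − 46) = 964 - 4.5ps. Setting this equal to supply: 964 - 4.5ps = -692 + 7ps, so ps = 144.
Buyers pay pb = 144 − 46 = 98; q' = -692 + 7·144 = 316.
Buyers' price falls by p* − pb = 126 − 98 = 28; sellers' price rises by ps − p* = 144 − 126 = 18.
So producers capture 18/46 = 9/23 of each unit of subsidy.

Producer share = 9/23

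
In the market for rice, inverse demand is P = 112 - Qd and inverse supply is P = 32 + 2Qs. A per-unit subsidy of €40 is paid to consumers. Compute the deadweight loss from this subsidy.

Deadweight loss = 800/3

Pre-subsidy: 112 - Q = 32 + 2Q gives Q* = 80/3 and P* = 256/3.
With the rebate, buyers effectively pay Pb = Ps − 40, where Ps is the price sellers receive.
On the curves, Pb = 112 - Q and Ps = 32 + 2Q; the wedge Ps − Pb = 40 gives 32 + 2Q − (112 - Q) = 40, so Q' = 40.
Then Pb = 112 − 1·40 = 72 and Ps = 32 + 2·40 = 112.
The subsidy expands output by 40 − 80/3 = 40/3 past the efficient level; on those units the gap between marginal cost and willingness to pay runs from 0 up to 40.
DWL = ½ × 40 × 40/3 = 800/3.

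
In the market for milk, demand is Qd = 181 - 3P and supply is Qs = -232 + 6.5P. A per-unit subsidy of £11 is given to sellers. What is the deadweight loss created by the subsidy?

Deadweight loss = 4719/38

Pre-subsidy: 181 - 3P = -232 + 6.5P gives P* = 826/19, Q* = 961/19.
With the subsidy, sellers receive Ps = Pb + 11 for each unit, where Pb is the price buyers pay.
Supply in terms of Pb becomes Qs = -232 + 6.5(Pb + 11) = -160.5 + 6.5Pb. Setting this equal to demand: 181 - 3Pb = -160.5 + 6.5Pb, so Pb = 683/19.
Sellers receive Ps = 683/19 + 11 = 892/19; Q' = 181 − 3·(683/19) = 1390/19.
The subsidy expands output by 1390/19 − 961/19 = 429/19 past the efficient level; on those units the gap between marginal cost and willingness to pay runs from 0 up to 11.
DWL = ½ × 11 × 429/19 = 4719/38.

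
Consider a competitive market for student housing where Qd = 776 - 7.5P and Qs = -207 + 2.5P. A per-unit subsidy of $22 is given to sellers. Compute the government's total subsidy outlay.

Pre-subsidy: 776 - 7.5P = -207 + 2.5P gives P* = 98.3, Q* = 38.75.
With the subsidy, sellers receive Ps = Pb + 22 for each unit, where Pb is the price buyers pay.
Supply in terms of Pb becomes Qs = -207 + 2.5(Pb + 22) = -152 + 2.5Pb. Setting this equal to demand: 776 - 7.5Pb = -152 + 2.5Pb, so Pb = 92.8.
Sellers receive Ps = 92.8 + 22 = 114.8; Q' = 776 − 7.5·92.8 = 80.
Government outlay = subsidy × quantity = 22 × 80 = 1760.

Government cost = $1760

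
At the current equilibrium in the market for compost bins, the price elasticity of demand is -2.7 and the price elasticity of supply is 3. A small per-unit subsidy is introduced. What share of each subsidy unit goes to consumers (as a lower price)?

Consumer share = 10/19

For a small subsidy around the equilibrium, the benefit split depends on the relative slopes, which at a point are proportional to the elasticities.
Buyer share = εs/(εs + |εd|) = 3/(3 + 2.7) = 10/19; seller share = |εd|/(εs + |εd|) = 9/19.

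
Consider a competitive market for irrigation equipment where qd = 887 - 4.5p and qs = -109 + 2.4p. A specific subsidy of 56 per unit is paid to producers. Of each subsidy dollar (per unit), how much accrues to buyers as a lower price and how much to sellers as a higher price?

Pre-subsidy: 887 - 4.5p = -109 + 2.4p gives p* = 3320/23, q* = 5461/23.
With the subsidy, sellers receive ps = pb + 56 for each unit, where pb is the price buyers pay.
Supply in terms of pb becomes qs = -109 + 2.4(pb + 56) = 25.4 + 2.4pb. Setting this equal to demand: 887 - 4.5pb = 25.4 + 2.4pb, so pb = 2872/23.
Sellers receive ps = 2872/23 + 56 = 4160/23; q' = 887 − 4.5·(2872/23) = 7477/23.
Buyers' price falls by p* − pb = 3320/23 − 2872/23 = 448/23; sellers' price rises by ps − p* = 4160/23 − 3320/23 = 840/23.

Buyers gain 448/23 per unit; sellers gain 840/23 per unit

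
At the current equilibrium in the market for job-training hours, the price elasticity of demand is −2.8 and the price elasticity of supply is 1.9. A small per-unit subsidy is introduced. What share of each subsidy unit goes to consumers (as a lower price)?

For a small subsidy around the equilibrium, the benefit split depends on the relative slopes, which at a point are proportional to the elasticities.
Buyer share = εs/(εs + |εd|) = 1.9/(1.9 + 2.8) = 19/47; seller share = |εd|/(εs + |εd|) = 28/47.

Consumer share = 19/47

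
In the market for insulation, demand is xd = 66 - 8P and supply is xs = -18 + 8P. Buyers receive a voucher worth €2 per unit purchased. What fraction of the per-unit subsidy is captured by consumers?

Consumer share = 0.5

Pre-subsidy: 66 - 8P = -18 + 8P gives P* = 5.25, x* = 24.
With the rebate, buyers effectively pay Pb = Ps − 2, where Ps is the price sellers receive.
Demand in terms of Ps becomes xd = 66 − 8(Ps − 2) = 82 - 8Ps. Setting this equal to supply: 82 - 8Ps = -18 + 8Ps, so Ps = 6.25.
Buyers pay Pb = 6.25 − 2 = 4.25; x' = -18 + 8·6.25 = 32.
Buyers' price falls by P* − Pb = 5.25 − 4.25 = 1; sellers' price rises by Ps − P* = 6.25 − 5.25 = 1.
So consumers capture 1/2 = 0.5 of each unit of subsidy.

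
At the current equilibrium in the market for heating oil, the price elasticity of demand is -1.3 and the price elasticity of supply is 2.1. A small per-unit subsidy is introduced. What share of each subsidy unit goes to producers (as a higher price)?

Producer share = 13/34

For a small subsidy around the equilibrium, the benefit split depends on the relative slopes, which at a point are proportional to the elasticities.
Buyer share = εs/(εs + |εd|) = 2.1/(2.1 + 1.3) = 21/34; seller share = |εd|/(εs + |εd|) = 13/34.
So producers capture 13/34 of the subsidy.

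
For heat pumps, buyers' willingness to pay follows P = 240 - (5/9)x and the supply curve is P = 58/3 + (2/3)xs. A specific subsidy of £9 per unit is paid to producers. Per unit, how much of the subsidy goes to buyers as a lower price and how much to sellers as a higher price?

Buyers gain 45/11 per unit; sellers gain 54/11 per unit

Pre-subsidy: 240 - (5/9)x = 58/3 + (2/3)x gives x* = 1986/11 and P* = 4610/33.
With the subsidy, sellers receive Ps = Pb + 9 for each unit, where Pb is the price buyers pay.
On the curves, Pb = 240 - (5/9)x and Ps = 58/3 + (2/3)x; the wedge Ps − Pb = 9 gives 58/3 + (2/3)x − (240 - (5/9)x) = 9, so x' = 2067/11.
Then Pb = 240 − (5/9)·(2067/11) = 4475/33 and Ps = 58/3 + (2/3)·(2067/11) = 4772/33.
Buyers' price falls by P* − Pb = 4610/33 − 4475/33 = 45/11; sellers' price rises by Ps − P* = 4772/33 − 4610/33 = 54/11.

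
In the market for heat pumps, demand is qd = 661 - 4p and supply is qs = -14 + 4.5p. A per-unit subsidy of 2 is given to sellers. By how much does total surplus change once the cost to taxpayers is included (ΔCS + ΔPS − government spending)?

Pre-subsidy: 661 - 4p = -14 + 4.5p gives p* = 1350/17, q* = 5837/17.
With the subsidy, sellers receive ps = pb + 2 for each unit, where pb is the price buyers pay.
Supply in terms of pb becomes qs = -14 + 4.5(pb + 2) = -5 + 4.5pb. Setting this equal to demand: 661 - 4pb = -5 + 4.5pb, so pb = 1332/17.
Sellers receive ps = 1332/17 + 2 = 1366/17; q' = 661 − 4·(1332/17) = 5909/17.
ΔCS = ½(5837/17 + 5909/17)(1350/17 − 1332/17) = 105714/289; ΔPS = ½(5837/17 + 5909/17)(1366/17 − 1350/17) = 93968/289.
Government spending = 2 × 5909/17 = 11818/17.
Net change = 105714/289 + 93968/289 − 11818/17 = -72/17. The loss equals the DWL triangle ½·2·72/17.

Net change in total surplus = -72/17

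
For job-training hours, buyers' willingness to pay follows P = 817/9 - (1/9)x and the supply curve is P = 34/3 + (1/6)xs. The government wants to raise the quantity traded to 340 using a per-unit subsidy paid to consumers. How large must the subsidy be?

Required subsidy s = 15 per unit

At x = 340, from the demand curve buyers pay Pb = 817/9 − (1/9)·340 = 53; from the supply curve sellers need Ps = 34/3 + (1/6)·340 = 68.
The subsidy must fill the gap: s = Ps − Pb = 68 − 53 = 15.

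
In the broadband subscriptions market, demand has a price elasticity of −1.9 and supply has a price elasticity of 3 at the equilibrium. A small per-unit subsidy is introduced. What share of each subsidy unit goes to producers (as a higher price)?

For a small subsidy around the equilibrium, the benefit split depends on the relative slopes, which at a point are proportional to the elasticities.
Buyer share = εs/(εs + |εd|) = 3/(3 + 1.9) = 30/49; seller share = |εd|/(εs + |εd|) = 19/49.
So producers capture 19/49 of the subsidy.

Producer share = 19/49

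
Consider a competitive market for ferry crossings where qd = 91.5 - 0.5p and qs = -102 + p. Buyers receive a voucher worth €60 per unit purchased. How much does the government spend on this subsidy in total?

Government cost = €2820

Pre-subsidy: 91.5 - 0.5p = -102 + p gives p* = 129, q* = 27.
With the rebate, buyers effectively pay pb = ps − 60, where ps is the price sellers receive.
Demand in terms of ps becomes qd = 91.5 − 0.5(ps − 60) = 121.5 - 0.5ps. Setting this equal to supply: 121.5 - 0.5ps = -102 + ps, so ps = 149.
Buyers pay pb = 149 − 60 = 89; q' = -102 + 1·149 = 47.
Government outlay = subsidy × quantity = 60 × 47 = 2820.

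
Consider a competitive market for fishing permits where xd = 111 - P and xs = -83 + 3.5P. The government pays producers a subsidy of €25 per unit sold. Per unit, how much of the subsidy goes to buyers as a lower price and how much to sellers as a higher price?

Buyers gain 175/9 per unit; sellers gain 50/9 per unit

Pre-subsidy: 111 - P = -83 + 3.5P gives P* = 388/9, x* = 611/9.
With the subsidy, sellers receive Ps = Pb + 25 for each unit, where Pb is the price buyers pay.
Supply in terms of Pb becomes xs = -83 + 3.5(Pb + 25) = 4.5 + 3.5Pb. Setting this equal to demand: 111 - Pb = 4.5 + 3.5Pb, so Pb = 71/3.
Sellers receive Ps = 71/3 + 25 = 146/3; x' = 111 − 1·(71/3) = 262/3.
Buyers' price falls by P* − Pb = 388/9 − 71/3 = 175/9; sellers' price rises by Ps − P* = 146/3 − 388/9 = 50/9.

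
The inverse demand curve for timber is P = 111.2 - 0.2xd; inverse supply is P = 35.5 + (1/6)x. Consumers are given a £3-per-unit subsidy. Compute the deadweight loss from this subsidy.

Deadweight loss = 135/11

Pre-subsidy: 111.2 - 0.2x = 35.5 + (1/6)x gives x* = 2271/11 and P* = 769/11.
With the rebate, buyers effectively pay Pb = Ps − 3, where Ps is the price sellers receive.
On the curves, Pb = 111.2 - 0.2x and Ps = 35.5 + (1/6)x; the wedge Ps − Pb = 3 gives 35.5 + (1/6)x − (111.2 - 0.2x) = 3, so x' = 2361/11.
Then Pb = 111.2 − 0.2·(2361/11) = 751/11 and Ps = 35.5 + (1/6)·(2361/11) = 784/11.
The subsidy expands output by 2361/11 − 2271/11 = 90/11 past the efficient level; on those units the gap between marginal cost and willingness to pay runs from 0 up to 3.
DWL = ½ × 3 × 90/11 = 135/11.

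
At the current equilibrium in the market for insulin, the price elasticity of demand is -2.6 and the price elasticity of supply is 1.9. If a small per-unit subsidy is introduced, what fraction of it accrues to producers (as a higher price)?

For a small subsidy around the equilibrium, the benefit split depends on the relative slopes, which at a point are proportional to the elasticities.
Buyer share = εs/(εs + |εd|) = 1.9/(1.9 + 2.6) = 19/45; seller share = |εd|/(εs + |εd|) = 26/45.
So producers capture 26/45 of the subsidy.

Producer share = 26/45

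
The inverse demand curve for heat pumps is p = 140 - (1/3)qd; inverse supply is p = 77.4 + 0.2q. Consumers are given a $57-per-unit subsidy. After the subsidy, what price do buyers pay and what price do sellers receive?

Pre-subsidy: 140 - (1/3)q = 77.4 + 0.2q gives q* = 117.375 and p* = 100.875.
With the rebate, buyers effectively pay pb = ps − 57, where ps is the price sellers receive.
On the curves, pb = 140 - (1/3)q and ps = 77.4 + 0.2q; the wedge ps − pb = 57 gives 77.4 + 0.2q − (140 - (1/3)q) = 57, so q' = 224.25.
Then pb = 140 − (1/3)·224.25 = 65.25 and ps = 77.4 + 0.2·224.25 = 122.25.

Buyers pay $65.25; sellers receive $122.25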